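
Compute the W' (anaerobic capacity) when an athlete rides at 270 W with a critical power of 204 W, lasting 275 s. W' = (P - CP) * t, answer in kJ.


Above-CP power = 66 W
Duration = 275 s
W' = 66 * 275 = 18150 J
Convert: 18150 / 1000 = 18.15 kJ

18.15 kJ


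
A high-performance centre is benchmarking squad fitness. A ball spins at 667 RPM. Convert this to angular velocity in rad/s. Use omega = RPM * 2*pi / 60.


omega = 667 * 2 * pi / 60
= 667 * 6.28318531 / 60
= 4190.885 / 60
= 69.848 rad/s

69.848 rad/s


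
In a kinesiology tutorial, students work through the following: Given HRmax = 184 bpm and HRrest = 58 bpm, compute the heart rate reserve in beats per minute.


Heart rate reserve = maximum HR minus resting HR
HRR = 184 - 58 = 126 bpm

126 bpm


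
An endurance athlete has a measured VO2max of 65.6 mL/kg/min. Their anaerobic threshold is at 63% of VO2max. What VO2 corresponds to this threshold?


Anaerobic threshold VO2 = VO2max * 63%
= 65.6 * 0.63
= 41.33 mL/kg/min

41.33 mL/kg/min


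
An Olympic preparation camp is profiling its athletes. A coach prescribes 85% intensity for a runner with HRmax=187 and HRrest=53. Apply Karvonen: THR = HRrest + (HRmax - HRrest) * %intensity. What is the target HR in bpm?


Heart rate reserve = 187 - 53 = 134
Intensity fraction = 85 / 100 = 0.85
THR = 53 + 134 * 0.85 = 166.9 bpm

166.9 bpm


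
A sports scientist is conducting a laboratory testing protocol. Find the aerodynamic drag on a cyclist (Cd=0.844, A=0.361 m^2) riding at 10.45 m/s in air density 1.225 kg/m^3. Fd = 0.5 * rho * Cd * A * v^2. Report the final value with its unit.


Fd = 0.5 * 1.225 * 0.844 * 0.361 * 10.45^2
= 0.5 * 1.225 * 0.844 * 0.361 * 109.2025
= 20.379 N

20.379 N


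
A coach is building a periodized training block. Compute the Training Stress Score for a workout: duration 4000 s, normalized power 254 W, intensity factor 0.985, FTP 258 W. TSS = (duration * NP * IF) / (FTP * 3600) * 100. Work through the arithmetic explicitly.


Product = 4000 * 254 * 0.985 = 1000760.0
Base = 258 * 3600 = 928800
TSS = 1000760.0 / 928800 * 100 = 107.75

107.75 TSS


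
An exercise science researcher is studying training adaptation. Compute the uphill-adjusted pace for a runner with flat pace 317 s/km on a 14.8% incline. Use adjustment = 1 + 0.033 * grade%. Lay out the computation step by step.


Adjustment factor = 1 + 0.033 * 14.8 = 1.4884
Grade-adjusted pace = 317 * 1.4884 = 471.82 s/km

471.82 s/km


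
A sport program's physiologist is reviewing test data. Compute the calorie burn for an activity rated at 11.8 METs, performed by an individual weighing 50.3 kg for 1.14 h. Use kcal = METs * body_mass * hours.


Product of METs and mass = 11.8 * 50.3 = 593.54
Total kcal = 593.54 * 1.14 = 676.64 kcal

676.64 kcal


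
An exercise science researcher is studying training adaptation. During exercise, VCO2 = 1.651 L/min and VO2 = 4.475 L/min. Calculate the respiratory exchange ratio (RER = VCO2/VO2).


RER = VCO2 / VO2
= 1.651 / 4.475
= 0.3689

0.3689


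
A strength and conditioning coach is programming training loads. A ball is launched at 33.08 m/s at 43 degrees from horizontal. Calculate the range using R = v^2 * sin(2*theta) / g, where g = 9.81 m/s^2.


sin(2 * 43) = sin(86) = 0.997564
v^2 = 33.08^2 = 1094.2864
R = 1094.2864 * 0.997564 / 9.81
= 111.276 m

111.276 m


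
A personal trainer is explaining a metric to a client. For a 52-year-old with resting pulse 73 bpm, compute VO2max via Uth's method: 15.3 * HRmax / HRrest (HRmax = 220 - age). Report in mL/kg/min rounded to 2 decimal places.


Step 1: HRmax = 220 - 52 = 168 bpm
Step 2: Ratio = 168 / 73 = 2.3014
Step 3: VO2max = 15.3 * 2.3014 = 35.21 mL/kg/min

35.21 mL/kg/min


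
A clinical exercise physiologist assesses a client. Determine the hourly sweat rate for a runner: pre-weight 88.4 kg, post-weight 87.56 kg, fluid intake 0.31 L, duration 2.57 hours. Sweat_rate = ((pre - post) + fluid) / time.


Mass lost = 88.4 - 87.56 = 0.84 kg
Add fluid consumed: 0.84 + 0.31 = 1.15 L total sweat
Sweat rate = 1.15 / 2.57 = 0.447 L/h

0.447 L/h


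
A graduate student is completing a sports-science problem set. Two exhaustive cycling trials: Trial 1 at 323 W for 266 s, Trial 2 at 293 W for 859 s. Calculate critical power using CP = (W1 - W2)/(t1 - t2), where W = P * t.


W1 = 323 * 266 = 85918 J
W2 = 293 * 859 = 251687 J
CP = (85918 - 251687) / (266 - 859)
= -165769 / -593
= 279.54 W

279.54 W


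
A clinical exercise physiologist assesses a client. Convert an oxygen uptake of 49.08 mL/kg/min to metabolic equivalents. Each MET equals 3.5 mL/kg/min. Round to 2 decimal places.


One MET = 3.5 mL/kg/min
Number of METs = 49.08 / 3.5
= 14.02 METs

14.02 METs


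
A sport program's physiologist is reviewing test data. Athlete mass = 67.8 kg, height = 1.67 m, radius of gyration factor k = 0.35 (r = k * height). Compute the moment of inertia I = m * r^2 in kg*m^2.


r = k * height = 0.35 * 1.67 = 0.5845 m
r^2 = 0.5845^2 = 0.34164
I = 67.8 * 0.34164 = 23.163 kg*m^2

23.163 kg*m^2


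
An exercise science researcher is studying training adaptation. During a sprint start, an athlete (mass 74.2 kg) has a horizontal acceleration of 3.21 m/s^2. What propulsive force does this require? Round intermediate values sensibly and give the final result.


Propulsive force = mass * acceleration
= 74.2 kg * 3.21 m/s^2
= 238.18 N

238.18 N


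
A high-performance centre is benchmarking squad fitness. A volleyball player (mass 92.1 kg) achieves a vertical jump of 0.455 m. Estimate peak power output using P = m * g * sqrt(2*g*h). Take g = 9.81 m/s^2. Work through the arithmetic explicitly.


2 * g * h = 2 * 9.81 * 0.455 = 8.9271
sqrt(8.9271) = 2.987825 m/s
P = 92.1 * 9.81 * 2.987825 = 2699.5 W

2699.5 W


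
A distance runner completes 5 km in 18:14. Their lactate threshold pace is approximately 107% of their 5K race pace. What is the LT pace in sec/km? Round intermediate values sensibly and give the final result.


Convert to seconds: 18 min 14 s = 1094 s
Pace per km = 1094 / 5 = 218.8 s/km
LT pace = 218.8 * 1.07 = 234.12 s/km

234.12 s/km


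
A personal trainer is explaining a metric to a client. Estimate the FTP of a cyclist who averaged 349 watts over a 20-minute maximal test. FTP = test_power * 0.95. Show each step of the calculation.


FTP = 349 * 0.95 = 331.55 W

331.55 W


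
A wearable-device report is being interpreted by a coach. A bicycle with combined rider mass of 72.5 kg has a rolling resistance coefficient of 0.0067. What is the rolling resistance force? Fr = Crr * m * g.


Fr = 0.0067 * 72.5 * 9.81
= 0.48575 * 9.81
= 4.765 N

4.765 N


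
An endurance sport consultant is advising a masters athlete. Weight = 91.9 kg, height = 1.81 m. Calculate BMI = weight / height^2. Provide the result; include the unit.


height^2 = 1.81^2 = 3.2761
BMI = 91.9 / 3.2761 = 28.05 kg/m^2

28.05 kg/m^2


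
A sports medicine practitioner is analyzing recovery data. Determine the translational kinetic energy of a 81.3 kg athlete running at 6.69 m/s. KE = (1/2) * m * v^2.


KE = 0.5 * m * v^2
= 0.5 * 81.3 * 6.69^2
= 0.5 * 81.3 * 44.7561
= 1819.34 J

1819.34 J


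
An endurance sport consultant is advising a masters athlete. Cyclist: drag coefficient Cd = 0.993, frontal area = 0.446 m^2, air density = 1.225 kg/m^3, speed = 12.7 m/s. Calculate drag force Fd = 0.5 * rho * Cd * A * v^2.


v^2 = 12.7^2 = 161.29
Fd = 0.5 * 1.225 * 0.993 * 0.446 * 161.29
= 43.752 N

43.752 N


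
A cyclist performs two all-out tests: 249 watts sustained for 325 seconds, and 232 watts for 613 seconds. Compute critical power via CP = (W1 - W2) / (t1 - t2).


W1 = P1 * t1 = 249 * 325 = 80925 J
W2 = P2 * t2 = 232 * 613 = 142216 J
CP = (80925 - 142216) / (325 - 613)
= 212.82 W

212.82 W


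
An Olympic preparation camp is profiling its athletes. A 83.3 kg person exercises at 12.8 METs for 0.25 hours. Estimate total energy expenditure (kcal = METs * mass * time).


Energy = METs * mass(kg) * time(h)
= 12.8 * 83.3 * 0.25
= 266.56 kcal

266.56 kcal


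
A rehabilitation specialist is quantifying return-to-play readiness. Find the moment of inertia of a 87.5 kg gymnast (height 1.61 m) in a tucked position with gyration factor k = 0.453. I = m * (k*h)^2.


Radius of gyration = 0.453 * 1.61 = 0.72933 m
I = 87.5 * 0.72933^2
= 87.5 * 0.531922
= 46.543 kg*m^2

46.543 kg*m^2


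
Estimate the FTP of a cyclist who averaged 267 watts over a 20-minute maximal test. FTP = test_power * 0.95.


FTP = 267 * 0.95 = 253.65 W

253.65 W


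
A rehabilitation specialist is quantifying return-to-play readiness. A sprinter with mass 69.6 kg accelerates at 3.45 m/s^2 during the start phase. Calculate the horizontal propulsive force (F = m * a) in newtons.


F = m * a
= 69.6 * 3.45
= 240.12 N

240.12 N


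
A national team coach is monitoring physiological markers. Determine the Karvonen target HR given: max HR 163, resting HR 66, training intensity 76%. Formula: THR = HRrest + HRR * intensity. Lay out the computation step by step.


HRR = HRmax - HRrest = 163 - 66 = 97
THR = 66 + 97 * 0.76
= 139.72 bpm

139.72 bpm


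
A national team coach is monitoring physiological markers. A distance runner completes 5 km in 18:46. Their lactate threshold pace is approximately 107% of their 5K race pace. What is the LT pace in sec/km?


Convert to seconds: 18 min 46 s = 1126 s
Pace per km = 1126 / 5 = 225.2 s/km
LT pace = 225.2 * 1.07 = 240.96 s/km

240.96 s/km


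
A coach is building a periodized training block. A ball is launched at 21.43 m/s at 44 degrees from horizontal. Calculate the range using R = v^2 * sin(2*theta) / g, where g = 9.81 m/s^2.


sin(2 * 44) = sin(88) = 0.999391
v^2 = 21.43^2 = 459.2449
R = 459.2449 * 0.999391 / 9.81
= 46.785 m

46.785 m


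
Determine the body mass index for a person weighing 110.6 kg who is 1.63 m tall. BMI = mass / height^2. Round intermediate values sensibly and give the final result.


BMI = mass / height^2
= 110.6 / 1.63^2
= 110.6 / 2.6569
= 41.63 kg/m^2

41.63 kg/m^2


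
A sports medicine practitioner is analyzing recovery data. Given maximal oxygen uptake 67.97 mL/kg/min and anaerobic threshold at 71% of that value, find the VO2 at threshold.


Percentage as decimal = 0.71
VO2 at AT = 67.97 * 0.71 = 48.26 mL/kg/min

48.26 mL/kg/min


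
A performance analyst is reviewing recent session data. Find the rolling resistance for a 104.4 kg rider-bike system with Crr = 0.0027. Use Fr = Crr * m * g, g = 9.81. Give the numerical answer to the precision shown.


m * g = 104.4 * 9.81 = 1024.164 N
Fr = 0.0027 * 1024.164 = 2.765 N

2.765 N


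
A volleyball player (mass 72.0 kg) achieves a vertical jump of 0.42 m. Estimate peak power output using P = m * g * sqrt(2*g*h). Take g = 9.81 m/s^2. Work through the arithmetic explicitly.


2 * g * h = 2 * 9.81 * 0.42 = 8.2404
sqrt(8.2404) = 2.87061 m/s
P = 72.0 * 9.81 * 2.87061 = 2027.57 W

2027.57 W


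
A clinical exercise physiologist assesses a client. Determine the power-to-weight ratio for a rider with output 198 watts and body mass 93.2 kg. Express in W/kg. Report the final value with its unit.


P/W = 198 / 93.2 = 2.124 W/kg

2.124 W/kg


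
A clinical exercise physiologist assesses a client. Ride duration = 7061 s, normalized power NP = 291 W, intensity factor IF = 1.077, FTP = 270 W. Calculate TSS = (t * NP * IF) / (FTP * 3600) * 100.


Numerator = 7061 * 291 * 1.077 = 2212966.827
Denominator = 270 * 3600 = 972000
TSS = 2212966.827 / 972000 * 100
= 227.67

227.67 TSS


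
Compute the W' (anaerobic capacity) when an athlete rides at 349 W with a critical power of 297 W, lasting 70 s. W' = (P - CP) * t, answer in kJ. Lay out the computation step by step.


Above-CP power = 52 W
Duration = 70 s
W' = 52 * 70 = 3640 J
Convert: 3640 / 1000 = 3.64 kJ

3.64 kJ


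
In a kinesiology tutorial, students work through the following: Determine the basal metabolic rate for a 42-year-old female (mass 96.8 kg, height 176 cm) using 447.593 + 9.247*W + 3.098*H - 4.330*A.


BMR = 447.593 + 9.247*96.8 + 3.098*176 - 4.330*42
= 1706.09 kcal/day

1706.09 kcal/day


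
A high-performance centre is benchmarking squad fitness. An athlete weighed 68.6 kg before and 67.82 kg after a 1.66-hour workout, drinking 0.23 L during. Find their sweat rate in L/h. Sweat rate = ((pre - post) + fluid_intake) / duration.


Body mass change = 0.78 kg
Total sweat loss = 0.78 + 0.23 = 1.01 L
Rate = 1.01 / 1.66 = 0.608 L/h

0.608 L/h


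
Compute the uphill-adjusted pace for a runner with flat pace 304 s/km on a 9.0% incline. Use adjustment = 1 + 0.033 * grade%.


Adjustment factor = 1 + 0.033 * 9.0 = 1.297
Grade-adjusted pace = 304 * 1.297 = 394.29 s/km

394.29 s/km


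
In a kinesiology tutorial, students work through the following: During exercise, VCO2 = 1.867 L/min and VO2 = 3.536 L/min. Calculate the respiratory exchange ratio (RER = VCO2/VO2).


RER = VCO2 / VO2
= 1.867 / 3.536
= 0.528

0.528


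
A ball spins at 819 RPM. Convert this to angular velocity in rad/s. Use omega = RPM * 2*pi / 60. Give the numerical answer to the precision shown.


omega = 819 * 2 * pi / 60
= 819 * 6.28318531 / 60
= 5145.929 / 60
= 85.765 rad/s

85.765 rad/s


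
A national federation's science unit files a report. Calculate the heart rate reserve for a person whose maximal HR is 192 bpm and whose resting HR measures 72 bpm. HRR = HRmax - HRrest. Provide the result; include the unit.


HRmax = 192 bpm
HRrest = 72 bpm
HRR = 192 - 72 = 120 bpm

120 bpm


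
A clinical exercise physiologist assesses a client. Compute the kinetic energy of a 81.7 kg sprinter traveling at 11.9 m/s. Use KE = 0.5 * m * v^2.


Velocity squared = 141.61
KE = 0.5 * 81.7 * 141.61 = 5784.77 J

5784.77 J


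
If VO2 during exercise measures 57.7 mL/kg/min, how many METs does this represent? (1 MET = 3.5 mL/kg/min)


METs = VO2 / 3.5 = 57.7 / 3.5 = 16.49

16.49 METs


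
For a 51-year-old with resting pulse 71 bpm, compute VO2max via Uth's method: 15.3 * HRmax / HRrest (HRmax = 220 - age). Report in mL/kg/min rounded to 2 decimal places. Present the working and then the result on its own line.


Step 1: HRmax = 220 - 51 = 169 bpm
Step 2: Ratio = 169 / 71 = 2.3803
Step 3: VO2max = 15.3 * 2.3803 = 36.42 mL/kg/min

36.42 mL/kg/min


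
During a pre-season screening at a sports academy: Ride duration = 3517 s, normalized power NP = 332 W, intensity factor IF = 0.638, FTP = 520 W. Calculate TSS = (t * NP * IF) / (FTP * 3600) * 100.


Numerator = 3517 * 332 * 0.638 = 744956.872
Denominator = 520 * 3600 = 1872000
TSS = 744956.872 / 1872000 * 100
= 39.79

39.79 TSS


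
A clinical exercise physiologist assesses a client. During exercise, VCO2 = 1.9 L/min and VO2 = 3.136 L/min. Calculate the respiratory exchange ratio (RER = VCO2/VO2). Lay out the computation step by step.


RER = VCO2 / VO2
= 1.9 / 3.136
= 0.6059

0.6059


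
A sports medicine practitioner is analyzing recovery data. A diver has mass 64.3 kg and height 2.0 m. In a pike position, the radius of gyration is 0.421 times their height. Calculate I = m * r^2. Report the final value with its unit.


r = 0.421 * 2.0 = 0.842 m
I = m * r^2 = 64.3 * 0.708964 = 45.586 kg*m^2

45.586 kg*m^2


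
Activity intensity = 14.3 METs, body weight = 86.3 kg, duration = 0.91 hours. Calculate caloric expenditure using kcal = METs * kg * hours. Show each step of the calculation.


kcal = 14.3 * 86.3 * 0.91
= 1234.09 * 0.91
= 1123.02 kcal

1123.02 kcal


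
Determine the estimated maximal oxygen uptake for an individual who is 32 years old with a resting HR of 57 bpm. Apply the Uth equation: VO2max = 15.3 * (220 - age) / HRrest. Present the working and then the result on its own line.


HRmax = 220 - 32 = 188
VO2max = 15.3 * (188 / 57)
= 15.3 * 3.2982
= 50.46 mL/kg/min

50.46 mL/kg/min


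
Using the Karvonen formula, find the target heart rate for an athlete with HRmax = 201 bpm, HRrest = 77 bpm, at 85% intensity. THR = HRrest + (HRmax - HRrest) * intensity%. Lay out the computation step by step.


HRR = 201 - 77 = 124
THR = 77 + 124 * 0.85
= 77 + 105.4
= 182.4 bpm

182.4 bpm


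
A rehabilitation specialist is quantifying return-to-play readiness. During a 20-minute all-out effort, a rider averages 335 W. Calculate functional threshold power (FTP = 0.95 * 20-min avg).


FTP = 0.95 * 335
= 318.25 W

318.25 W


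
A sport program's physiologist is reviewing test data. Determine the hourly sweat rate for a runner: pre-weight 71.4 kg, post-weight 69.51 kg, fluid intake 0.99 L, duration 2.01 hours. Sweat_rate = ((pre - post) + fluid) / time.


Mass lost = 71.4 - 69.51 = 1.89 kg
Add fluid consumed: 1.89 + 0.99 = 2.88 L total sweat
Sweat rate = 2.88 / 2.01 = 1.433 L/h

1.433 L/h


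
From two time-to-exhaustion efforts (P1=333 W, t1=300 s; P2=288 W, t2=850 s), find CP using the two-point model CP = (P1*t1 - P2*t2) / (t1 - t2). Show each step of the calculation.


Work in trial 1 = 99900 J
Work in trial 2 = 244800 J
Delta work = -144900 J
Delta time = -550 s
CP = -144900 / -550 = 263.45 W

263.45 W


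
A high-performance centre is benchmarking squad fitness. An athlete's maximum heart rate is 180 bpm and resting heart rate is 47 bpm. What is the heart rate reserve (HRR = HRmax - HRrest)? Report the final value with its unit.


HRR = HRmax - HRrest
= 180 - 47
= 133 bpm

133 bpm


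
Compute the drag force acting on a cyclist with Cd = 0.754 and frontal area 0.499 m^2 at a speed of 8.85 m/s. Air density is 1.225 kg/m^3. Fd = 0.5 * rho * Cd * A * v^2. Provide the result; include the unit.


Step 1: v^2 = 78.3225
Step 2: Fd = 0.5 * 1.225 * 0.754 * 0.499 * 78.3225
= 18.049 N

18.049 N


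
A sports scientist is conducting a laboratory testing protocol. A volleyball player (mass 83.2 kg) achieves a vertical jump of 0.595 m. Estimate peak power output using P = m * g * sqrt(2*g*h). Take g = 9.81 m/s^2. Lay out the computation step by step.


2 * g * h = 2 * 9.81 * 0.595 = 11.6739
sqrt(11.6739) = 3.416709 m/s
P = 83.2 * 9.81 * 3.416709 = 2788.69 W

2788.69 W


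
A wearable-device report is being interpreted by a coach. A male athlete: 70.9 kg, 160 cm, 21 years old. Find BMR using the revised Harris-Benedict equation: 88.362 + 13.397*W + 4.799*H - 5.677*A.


Intercept = 88.362
Weight contribution = 13.397 * 70.9 = 949.8473
Height contribution = 4.799 * 160 = 767.84
Age contribution = 5.677 * 21 = 119.217
BMR = 88.362 + 949.8473 + 767.84 - 119.217
= 1686.83 kcal/day

1686.83 kcal/day


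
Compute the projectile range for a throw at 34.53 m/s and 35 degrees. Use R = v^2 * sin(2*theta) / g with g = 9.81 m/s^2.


Two times the angle = 70 degrees
sin(70) = 0.939693
R = 1192.3209 * 0.939693 / 9.81 = 114.212 m

114.212 m


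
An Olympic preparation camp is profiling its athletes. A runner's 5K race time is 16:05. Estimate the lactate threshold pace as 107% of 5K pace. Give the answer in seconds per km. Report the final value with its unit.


Total race time = 16*60 + 5 = 965 seconds
5K pace = 965 / 5 = 193.0 sec/km
LT pace = 193.0 * 1.07 = 206.51 sec/km

206.51 s/km


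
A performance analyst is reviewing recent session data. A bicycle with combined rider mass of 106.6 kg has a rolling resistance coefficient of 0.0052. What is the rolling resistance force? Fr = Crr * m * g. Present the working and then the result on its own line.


Fr = 0.0052 * 106.6 * 9.81
= 0.55432 * 9.81
= 5.438 N

5.438 N


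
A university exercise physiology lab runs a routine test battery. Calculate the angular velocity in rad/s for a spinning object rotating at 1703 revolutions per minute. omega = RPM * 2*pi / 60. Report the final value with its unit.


omega = RPM * 2*pi / 60
= 1703 * 6.28318531 / 60
= 178.338 rad/s

178.338 rad/s


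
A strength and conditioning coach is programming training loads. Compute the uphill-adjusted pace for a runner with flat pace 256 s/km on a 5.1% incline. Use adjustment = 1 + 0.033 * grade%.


Adjustment factor = 1 + 0.033 * 5.1 = 1.1683
Grade-adjusted pace = 256 * 1.1683 = 299.08 s/km

299.08 s/km


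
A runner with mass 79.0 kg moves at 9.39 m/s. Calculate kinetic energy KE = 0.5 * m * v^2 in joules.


v^2 = 9.39^2 = 88.1721
KE = 0.5 * 79.0 * 88.1721
= 3482.8 J

3482.8 J


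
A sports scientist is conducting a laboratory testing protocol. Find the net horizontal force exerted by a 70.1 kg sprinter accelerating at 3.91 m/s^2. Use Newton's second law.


Newton's second law: F = m * a
F = 70.1 * 3.91 = 274.09 N

274.09 N


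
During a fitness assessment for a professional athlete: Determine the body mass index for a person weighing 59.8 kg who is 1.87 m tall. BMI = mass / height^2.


BMI = mass / height^2
= 59.8 / 1.87^2
= 59.8 / 3.4969
= 17.1 kg/m^2

17.1 kg/m^2


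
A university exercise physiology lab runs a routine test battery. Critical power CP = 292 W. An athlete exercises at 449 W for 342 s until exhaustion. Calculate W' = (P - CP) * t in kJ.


P - CP = 449 - 292 = 157 W
W' = 157 * 342 = 53694 J
= 53694 / 1000 = 53.694 kJ

53.694 kJ


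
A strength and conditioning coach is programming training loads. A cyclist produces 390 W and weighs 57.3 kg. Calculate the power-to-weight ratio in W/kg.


P/W = power / mass
= 390 / 57.3
= 6.806 W/kg

6.806 W/kg


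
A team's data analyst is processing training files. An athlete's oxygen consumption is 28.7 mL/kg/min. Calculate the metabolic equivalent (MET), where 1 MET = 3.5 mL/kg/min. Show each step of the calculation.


MET = VO2 / 3.5
= 28.7 / 3.5
= 8.2 METs

8.2 METs


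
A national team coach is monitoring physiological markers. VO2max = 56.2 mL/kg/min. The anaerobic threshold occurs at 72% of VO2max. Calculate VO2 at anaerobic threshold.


AT fraction = 72 / 100 = 0.72
AT VO2 = 56.2 * 0.72
= 40.46 mL/kg/min

40.46 mL/kg/min


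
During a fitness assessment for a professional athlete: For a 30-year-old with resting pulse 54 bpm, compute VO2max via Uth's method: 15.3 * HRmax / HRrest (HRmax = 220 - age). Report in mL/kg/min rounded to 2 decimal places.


Step 1: HRmax = 220 - 30 = 190 bpm
Step 2: Ratio = 190 / 54 = 3.5185
Step 3: VO2max = 15.3 * 3.5185 = 53.83 mL/kg/min

53.83 mL/kg/min


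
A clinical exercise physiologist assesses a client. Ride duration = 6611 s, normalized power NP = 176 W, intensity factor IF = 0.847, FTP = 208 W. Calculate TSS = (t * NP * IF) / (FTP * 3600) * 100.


Numerator = 6611 * 176 * 0.847 = 985514.992
Denominator = 208 * 3600 = 748800
TSS = 985514.992 / 748800 * 100
= 131.61

131.61 TSS


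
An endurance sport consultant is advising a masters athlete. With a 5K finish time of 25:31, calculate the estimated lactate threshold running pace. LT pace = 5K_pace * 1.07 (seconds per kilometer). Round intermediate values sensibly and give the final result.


Race duration = 1531 s for 5 km
Average pace = 1531 / 5 = 306.2 s/km
LT pace = 306.2 * 1.07
= 327.63 s/km

327.63 s/km


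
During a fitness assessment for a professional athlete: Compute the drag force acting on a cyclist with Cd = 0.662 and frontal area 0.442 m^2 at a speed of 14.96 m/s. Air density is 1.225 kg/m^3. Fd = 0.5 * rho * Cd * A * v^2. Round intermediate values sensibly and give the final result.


Step 1: v^2 = 223.8016
Step 2: Fd = 0.5 * 1.225 * 0.662 * 0.442 * 223.8016
= 40.11 N

40.11 N


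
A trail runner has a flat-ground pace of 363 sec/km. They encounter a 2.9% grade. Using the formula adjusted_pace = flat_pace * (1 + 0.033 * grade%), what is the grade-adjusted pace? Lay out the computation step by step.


Grade factor = 1 + 0.033 * 2.9 = 1.0957
Adjusted = 363 * 1.0957 = 397.74 sec/km

397.74 s/km


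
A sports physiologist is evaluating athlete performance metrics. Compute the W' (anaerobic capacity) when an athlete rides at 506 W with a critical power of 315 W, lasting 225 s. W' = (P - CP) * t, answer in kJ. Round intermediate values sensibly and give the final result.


Above-CP power = 191 W
Duration = 225 s
W' = 191 * 225 = 42975 J
Convert: 42975 / 1000 = 42.975 kJ

42.975 kJ


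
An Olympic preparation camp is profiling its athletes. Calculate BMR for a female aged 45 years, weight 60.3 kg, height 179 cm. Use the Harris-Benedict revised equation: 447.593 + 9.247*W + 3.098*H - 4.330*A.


Substituting values:
W term = 9.247 * 60.3 = 557.5941
H term = 3.098 * 179 = 554.542
A term = 4.330 * 45 = 194.85
BMR = 1364.88 kcal/day

1364.88 kcal/day


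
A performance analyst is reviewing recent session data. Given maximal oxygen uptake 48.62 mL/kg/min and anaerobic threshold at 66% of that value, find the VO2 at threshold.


Percentage as decimal = 0.66
VO2 at AT = 48.62 * 0.66 = 32.09 mL/kg/min

32.09 mL/kg/min


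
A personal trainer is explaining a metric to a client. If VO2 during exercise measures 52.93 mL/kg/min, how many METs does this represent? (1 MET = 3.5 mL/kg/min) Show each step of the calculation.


METs = VO2 / 3.5 = 52.93 / 3.5 = 15.12

15.12 METs


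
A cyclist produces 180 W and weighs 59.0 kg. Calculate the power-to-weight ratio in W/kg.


P/W = power / mass
= 180 / 59.0
= 3.051 W/kg

3.051 W/kg


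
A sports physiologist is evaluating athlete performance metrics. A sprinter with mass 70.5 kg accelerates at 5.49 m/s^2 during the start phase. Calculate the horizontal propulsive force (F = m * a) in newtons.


F = m * a
= 70.5 * 5.49
= 387.05 N

387.05 N


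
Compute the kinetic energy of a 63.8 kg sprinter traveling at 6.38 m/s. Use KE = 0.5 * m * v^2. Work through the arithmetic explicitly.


Velocity squared = 40.7044
KE = 0.5 * 63.8 * 40.7044 = 1298.47 J

1298.47 J


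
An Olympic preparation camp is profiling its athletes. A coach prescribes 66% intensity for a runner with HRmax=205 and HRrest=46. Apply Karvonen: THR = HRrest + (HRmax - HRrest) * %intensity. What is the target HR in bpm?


Heart rate reserve = 205 - 46 = 159
Intensity fraction = 66 / 100 = 0.66
THR = 46 + 159 * 0.66 = 150.94 bpm

150.94 bpm


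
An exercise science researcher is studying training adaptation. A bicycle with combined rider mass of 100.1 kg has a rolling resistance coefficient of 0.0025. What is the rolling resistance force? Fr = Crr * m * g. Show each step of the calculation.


Fr = 0.0025 * 100.1 * 9.81
= 0.25025 * 9.81
= 2.455 N

2.455 N


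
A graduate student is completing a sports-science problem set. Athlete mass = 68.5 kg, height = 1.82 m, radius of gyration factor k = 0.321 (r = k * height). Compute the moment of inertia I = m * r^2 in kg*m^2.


r = k * height = 0.321 * 1.82 = 0.58422 m
r^2 = 0.58422^2 = 0.341313
I = 68.5 * 0.341313 = 23.38 kg*m^2

23.38 kg*m^2


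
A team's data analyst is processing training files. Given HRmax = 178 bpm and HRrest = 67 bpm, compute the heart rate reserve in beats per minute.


Heart rate reserve = maximum HR minus resting HR
HRR = 178 - 67 = 111 bpm

111 bpm


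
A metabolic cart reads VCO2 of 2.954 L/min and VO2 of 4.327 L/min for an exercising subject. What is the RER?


RER = VCO2 / VO2 = 2.954 / 4.327 = 0.6827

0.6827


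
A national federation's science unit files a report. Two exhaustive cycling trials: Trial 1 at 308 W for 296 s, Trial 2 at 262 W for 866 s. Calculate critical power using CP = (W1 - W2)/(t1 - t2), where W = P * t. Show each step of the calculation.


W1 = 308 * 296 = 91168 J
W2 = 262 * 866 = 226892 J
CP = (91168 - 226892) / (296 - 866)
= -135724 / -570
= 238.11 W

238.11 W


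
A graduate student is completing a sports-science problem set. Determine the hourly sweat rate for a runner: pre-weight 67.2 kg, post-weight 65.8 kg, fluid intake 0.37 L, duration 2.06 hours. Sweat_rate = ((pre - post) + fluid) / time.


Mass lost = 67.2 - 65.8 = 1.4 kg
Add fluid consumed: 1.4 + 0.37 = 1.77 L total sweat
Sweat rate = 1.77 / 2.06 = 0.859 L/h

0.859 L/h


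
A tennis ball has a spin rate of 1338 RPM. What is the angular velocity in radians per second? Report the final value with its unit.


Convert RPM to rad/s: multiply by 2*pi and divide by 60
omega = 1338 * 2 * pi / 60
= 140.115 rad/s

140.115 rad/s


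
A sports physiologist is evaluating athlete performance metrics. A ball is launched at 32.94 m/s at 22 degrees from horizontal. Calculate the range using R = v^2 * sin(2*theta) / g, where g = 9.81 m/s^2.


sin(2 * 22) = sin(44) = 0.694658
v^2 = 32.94^2 = 1085.0436
R = 1085.0436 * 0.694658 / 9.81
= 76.833 m

76.833 m


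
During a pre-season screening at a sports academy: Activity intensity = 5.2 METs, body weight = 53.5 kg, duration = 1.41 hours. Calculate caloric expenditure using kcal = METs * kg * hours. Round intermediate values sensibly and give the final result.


kcal = 5.2 * 53.5 * 1.41
= 278.2 * 1.41
= 392.26 kcal

392.26 kcal


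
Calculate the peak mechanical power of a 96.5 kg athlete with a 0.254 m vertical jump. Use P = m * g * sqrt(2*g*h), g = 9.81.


First, sqrt(2gh) = sqrt(2 * 9.81 * 0.254)
= sqrt(4.98348) = 2.232371 m/s
Power = 96.5 * 9.81 * 2.232371 = 2113.31 W

2113.31 W


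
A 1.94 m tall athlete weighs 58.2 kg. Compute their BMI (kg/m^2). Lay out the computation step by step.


height^2 = 3.7636 m^2
BMI = 58.2 / 3.7636 = 15.46 kg/m^2

15.46 kg/m^2


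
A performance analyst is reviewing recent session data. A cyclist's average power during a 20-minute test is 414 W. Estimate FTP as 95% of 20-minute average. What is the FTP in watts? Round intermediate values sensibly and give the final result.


FTP = 20-min power * 0.95
= 414 * 0.95
= 393.3 W

393.3 W


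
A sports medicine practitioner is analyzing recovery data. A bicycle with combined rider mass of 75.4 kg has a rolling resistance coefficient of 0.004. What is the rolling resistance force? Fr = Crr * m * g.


Fr = 0.004 * 75.4 * 9.81
= 0.3016 * 9.81
= 2.959 N

2.959 N


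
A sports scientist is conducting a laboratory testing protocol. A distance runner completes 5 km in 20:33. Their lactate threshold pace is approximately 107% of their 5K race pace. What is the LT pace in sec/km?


Convert to seconds: 20 min 33 s = 1233 s
Pace per km = 1233 / 5 = 246.6 s/km
LT pace = 246.6 * 1.07 = 263.86 s/km

263.86 s/km


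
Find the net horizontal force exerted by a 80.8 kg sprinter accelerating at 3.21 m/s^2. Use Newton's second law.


Newton's second law: F = m * a
F = 80.8 * 3.21 = 259.37 N

259.37 N


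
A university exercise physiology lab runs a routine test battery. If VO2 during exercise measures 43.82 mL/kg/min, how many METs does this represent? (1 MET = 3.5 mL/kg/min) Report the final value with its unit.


METs = VO2 / 3.5 = 43.82 / 3.5 = 12.52

12.52 METs


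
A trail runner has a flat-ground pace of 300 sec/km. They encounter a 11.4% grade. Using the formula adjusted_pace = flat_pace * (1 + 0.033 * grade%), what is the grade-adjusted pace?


Grade factor = 1 + 0.033 * 11.4 = 1.3762
Adjusted = 300 * 1.3762 = 412.86 sec/km

412.86 s/km


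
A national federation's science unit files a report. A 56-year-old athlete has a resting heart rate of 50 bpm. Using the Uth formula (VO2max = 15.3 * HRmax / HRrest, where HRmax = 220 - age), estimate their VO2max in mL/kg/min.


HRmax = 220 - 56 = 164 bpm
Ratio = HRmax / HRrest = 164 / 50 = 3.28
VO2max = 15.3 * 3.28 = 50.18 mL/kg/min

50.18 mL/kg/min


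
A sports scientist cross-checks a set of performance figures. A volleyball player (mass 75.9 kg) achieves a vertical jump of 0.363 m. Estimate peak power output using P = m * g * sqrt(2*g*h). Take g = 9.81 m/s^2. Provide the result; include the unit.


2 * g * h = 2 * 9.81 * 0.363 = 7.12206
sqrt(7.12206) = 2.668719 m/s
P = 75.9 * 9.81 * 2.668719 = 1987.07 W

1987.07 W


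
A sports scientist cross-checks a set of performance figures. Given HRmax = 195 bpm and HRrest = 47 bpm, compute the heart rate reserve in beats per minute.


Heart rate reserve = maximum HR minus resting HR
HRR = 195 - 47 = 148 bpm

148 bpm


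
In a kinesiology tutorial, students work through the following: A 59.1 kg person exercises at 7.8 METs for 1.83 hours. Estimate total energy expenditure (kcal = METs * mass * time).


Energy = METs * mass(kg) * time(h)
= 7.8 * 59.1 * 1.83
= 843.59 kcal

843.59 kcal


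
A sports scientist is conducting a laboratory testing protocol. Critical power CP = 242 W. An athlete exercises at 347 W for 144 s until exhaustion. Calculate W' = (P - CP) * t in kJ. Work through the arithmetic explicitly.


P - CP = 347 - 242 = 105 W
W' = 105 * 144 = 15120 J
= 15120 / 1000 = 15.12 kJ

15.12 kJ


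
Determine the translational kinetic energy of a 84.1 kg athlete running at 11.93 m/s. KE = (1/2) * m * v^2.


KE = 0.5 * m * v^2
= 0.5 * 84.1 * 11.93^2
= 0.5 * 84.1 * 142.3249
= 5984.76 J

5984.76 J


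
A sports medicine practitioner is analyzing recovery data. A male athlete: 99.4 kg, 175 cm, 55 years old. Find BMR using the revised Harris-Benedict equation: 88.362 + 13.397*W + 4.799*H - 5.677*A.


Intercept = 88.362
Weight contribution = 13.397 * 99.4 = 1331.6618
Height contribution = 4.799 * 175 = 839.825
Age contribution = 5.677 * 55 = 312.235
BMR = 88.362 + 1331.6618 + 839.825 - 312.235
= 1947.61 kcal/day

1947.61 kcal/day


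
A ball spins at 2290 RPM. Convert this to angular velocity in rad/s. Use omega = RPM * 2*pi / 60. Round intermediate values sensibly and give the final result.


omega = 2290 * 2 * pi / 60
= 2290 * 6.28318531 / 60
= 14388.494 / 60
= 239.808 rad/s

239.808 rad/s


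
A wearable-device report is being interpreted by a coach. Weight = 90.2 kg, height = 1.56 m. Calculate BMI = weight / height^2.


height^2 = 1.56^2 = 2.4336
BMI = 90.2 / 2.4336 = 37.06 kg/m^2

37.06 kg/m^2


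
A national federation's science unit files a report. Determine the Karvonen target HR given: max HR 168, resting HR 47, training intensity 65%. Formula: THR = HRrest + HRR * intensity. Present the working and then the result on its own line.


HRR = HRmax - HRrest = 168 - 47 = 121
THR = 47 + 121 * 0.65
= 125.65 bpm

125.65 bpm


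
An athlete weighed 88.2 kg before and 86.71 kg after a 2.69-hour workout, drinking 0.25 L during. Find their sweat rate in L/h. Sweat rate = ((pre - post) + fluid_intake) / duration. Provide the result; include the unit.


Body mass change = 1.49 kg
Total sweat loss = 1.49 + 0.25 = 1.74 L
Rate = 1.74 / 2.69 = 0.647 L/h

0.647 L/h


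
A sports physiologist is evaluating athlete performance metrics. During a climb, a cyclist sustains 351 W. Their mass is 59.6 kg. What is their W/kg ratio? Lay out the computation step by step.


Power-to-weight = 351 W / 59.6 kg
= 5.889 W/kg

5.889 W/kg


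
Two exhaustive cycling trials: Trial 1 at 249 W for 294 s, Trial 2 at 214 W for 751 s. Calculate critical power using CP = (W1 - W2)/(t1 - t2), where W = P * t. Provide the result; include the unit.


W1 = 249 * 294 = 73206 J
W2 = 214 * 751 = 160714 J
CP = (73206 - 160714) / (294 - 751)
= -87508 / -457
= 191.48 W

191.48 W


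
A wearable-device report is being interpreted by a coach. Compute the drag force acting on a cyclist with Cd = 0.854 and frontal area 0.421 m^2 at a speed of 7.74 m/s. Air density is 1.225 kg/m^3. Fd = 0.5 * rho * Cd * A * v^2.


Step 1: v^2 = 59.9076
Step 2: Fd = 0.5 * 1.225 * 0.854 * 0.421 * 59.9076
= 13.193 N

13.193 N


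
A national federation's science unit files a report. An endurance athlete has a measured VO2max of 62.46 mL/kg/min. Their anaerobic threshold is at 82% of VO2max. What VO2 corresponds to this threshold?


Anaerobic threshold VO2 = VO2max * 82%
= 62.46 * 0.82
= 51.22 mL/kg/min

51.22 mL/kg/min


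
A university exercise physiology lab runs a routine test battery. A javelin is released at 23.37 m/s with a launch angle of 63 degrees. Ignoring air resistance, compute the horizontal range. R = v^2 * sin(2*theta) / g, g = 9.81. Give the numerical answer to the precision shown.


Launch speed squared = 546.1569
sin(2 * 63 deg) = 0.809017
Range = 546.1569 * 0.809017 / 9.81
= 45.041 m

45.041 m


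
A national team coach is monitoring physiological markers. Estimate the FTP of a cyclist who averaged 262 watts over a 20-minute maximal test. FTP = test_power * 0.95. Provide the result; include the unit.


FTP = 262 * 0.95 = 248.9 W

248.9 W


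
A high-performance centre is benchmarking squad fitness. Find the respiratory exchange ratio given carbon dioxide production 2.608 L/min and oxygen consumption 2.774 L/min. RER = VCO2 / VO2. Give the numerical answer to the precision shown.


VCO2 = 2.608 L/min
VO2 = 2.774 L/min
RER = 2.608 / 2.774 = 0.9402

0.9402


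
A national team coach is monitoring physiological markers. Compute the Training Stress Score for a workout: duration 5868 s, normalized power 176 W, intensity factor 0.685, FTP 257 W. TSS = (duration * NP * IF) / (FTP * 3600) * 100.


Product = 5868 * 176 * 0.685 = 707446.08
Base = 257 * 3600 = 925200
TSS = 707446.08 / 925200 * 100 = 76.46

76.46 TSS


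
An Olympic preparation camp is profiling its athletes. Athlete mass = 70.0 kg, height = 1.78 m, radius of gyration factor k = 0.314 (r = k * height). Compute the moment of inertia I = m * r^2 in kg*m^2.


r = k * height = 0.314 * 1.78 = 0.55892 m
r^2 = 0.55892^2 = 0.312392
I = 70.0 * 0.312392 = 21.867 kg*m^2

21.867 kg*m^2


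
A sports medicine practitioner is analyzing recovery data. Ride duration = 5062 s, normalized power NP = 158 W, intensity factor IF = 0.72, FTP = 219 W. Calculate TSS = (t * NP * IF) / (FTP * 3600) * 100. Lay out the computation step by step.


Numerator = 5062 * 158 * 0.72 = 575853.12
Denominator = 219 * 3600 = 788400
TSS = 575853.12 / 788400 * 100
= 73.04

73.04 TSS


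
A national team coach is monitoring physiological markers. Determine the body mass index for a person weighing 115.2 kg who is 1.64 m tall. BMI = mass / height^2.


BMI = mass / height^2
= 115.2 / 1.64^2
= 115.2 / 2.6896
= 42.83 kg/m^2

42.83 kg/m^2


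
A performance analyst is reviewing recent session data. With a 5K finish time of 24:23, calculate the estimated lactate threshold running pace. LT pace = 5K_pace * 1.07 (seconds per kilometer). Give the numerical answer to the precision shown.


Race duration = 1463 s for 5 km
Average pace = 1463 / 5 = 292.6 s/km
LT pace = 292.6 * 1.07
= 313.08 s/km

313.08 s/km


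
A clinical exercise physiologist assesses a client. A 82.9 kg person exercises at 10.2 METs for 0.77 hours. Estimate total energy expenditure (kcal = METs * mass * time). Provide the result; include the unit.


Energy = METs * mass(kg) * time(h)
= 10.2 * 82.9 * 0.77
= 651.1 kcal

651.1 kcal


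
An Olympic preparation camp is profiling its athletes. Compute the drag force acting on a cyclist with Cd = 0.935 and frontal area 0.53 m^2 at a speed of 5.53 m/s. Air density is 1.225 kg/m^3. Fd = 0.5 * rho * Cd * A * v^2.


Step 1: v^2 = 30.5809
Step 2: Fd = 0.5 * 1.225 * 0.935 * 0.53 * 30.5809
= 9.282 N

9.282 N


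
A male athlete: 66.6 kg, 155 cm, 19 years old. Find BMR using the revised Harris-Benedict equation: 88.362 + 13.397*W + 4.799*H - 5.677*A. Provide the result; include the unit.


Intercept = 88.362
Weight contribution = 13.397 * 66.6 = 892.2402
Height contribution = 4.799 * 155 = 743.845
Age contribution = 5.677 * 19 = 107.863
BMR = 88.362 + 892.2402 + 743.845 - 107.863
= 1616.58 kcal/day

1616.58 kcal/day


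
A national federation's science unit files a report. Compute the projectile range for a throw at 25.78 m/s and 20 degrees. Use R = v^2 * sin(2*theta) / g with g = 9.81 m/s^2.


Two times the angle = 40 degrees
sin(40) = 0.642788
R = 664.6084 * 0.642788 / 9.81 = 43.548 m

43.548 m


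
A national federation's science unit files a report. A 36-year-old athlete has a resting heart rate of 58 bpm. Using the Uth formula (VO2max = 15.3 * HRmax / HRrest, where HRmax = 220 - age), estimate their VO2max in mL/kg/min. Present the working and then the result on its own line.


HRmax = 220 - 36 = 184 bpm
Ratio = HRmax / HRrest = 184 / 58 = 3.1724
VO2max = 15.3 * 3.1724 = 48.54 mL/kg/min

48.54 mL/kg/min
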